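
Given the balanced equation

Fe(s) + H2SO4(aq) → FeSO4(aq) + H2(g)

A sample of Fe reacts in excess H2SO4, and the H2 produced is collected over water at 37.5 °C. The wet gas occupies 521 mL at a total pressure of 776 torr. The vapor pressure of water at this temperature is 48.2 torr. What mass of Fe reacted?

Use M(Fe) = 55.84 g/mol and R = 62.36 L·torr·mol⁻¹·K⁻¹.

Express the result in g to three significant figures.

P(H2) = 776 − 48.2 = 727.8 torr
n(H2) = PV/RT = (727.8 × 0.5210) / (62.36 × 310.65) = 0.01957 mol
n(Fe) = (1/1) × 0.01957 = 0.01957 mol
m(Fe) = 0.01957 × 55.84 = 1.093 g

1.09 g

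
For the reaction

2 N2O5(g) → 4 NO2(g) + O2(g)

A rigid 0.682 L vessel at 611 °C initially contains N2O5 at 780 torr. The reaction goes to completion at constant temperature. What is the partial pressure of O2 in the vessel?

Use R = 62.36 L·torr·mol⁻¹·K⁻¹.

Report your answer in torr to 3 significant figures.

n(N2O5)₀ = PV/RT = (780 × 0.682) / (62.36 × 884.15) = 0.009648 mol
n(O2) = (1/2) × 0.009648 = 0.004824 mol
P(O2) = nRT/V = 0.004824 × 62.36 × 884.15 / 0.682 = 390.0 torr

390 torr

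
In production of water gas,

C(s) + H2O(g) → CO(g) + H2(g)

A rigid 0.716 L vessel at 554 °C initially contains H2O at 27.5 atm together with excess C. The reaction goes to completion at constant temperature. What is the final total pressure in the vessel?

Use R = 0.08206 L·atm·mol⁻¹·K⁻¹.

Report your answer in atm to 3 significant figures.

At constant T and V, P ∝ n(gas): 1 mol gas → 2 mol gas.
P_final = (2/1) × 27.5 = 55.00 atm

55.0 atm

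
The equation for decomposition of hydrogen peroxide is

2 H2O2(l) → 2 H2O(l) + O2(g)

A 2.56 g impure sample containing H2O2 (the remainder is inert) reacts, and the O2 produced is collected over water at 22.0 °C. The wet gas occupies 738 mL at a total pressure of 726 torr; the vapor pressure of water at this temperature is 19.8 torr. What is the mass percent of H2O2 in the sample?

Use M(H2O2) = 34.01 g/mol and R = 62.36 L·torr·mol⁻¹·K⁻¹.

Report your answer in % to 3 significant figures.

75.2 %

P(O2) = 726 − 19.8 = 706.2 torr
n(O2) = PV/RT = (706.2 × 0.7380) / (62.36 × 295.15) = 0.02832 mol
n(H2O2) = (2/1) × 0.02832 = 0.05664 mol
m(H2O2) = 0.05664 × 34.01 = 1.926 g
%H2O2 = 1.926 / 2.56 × 100 = 75.23%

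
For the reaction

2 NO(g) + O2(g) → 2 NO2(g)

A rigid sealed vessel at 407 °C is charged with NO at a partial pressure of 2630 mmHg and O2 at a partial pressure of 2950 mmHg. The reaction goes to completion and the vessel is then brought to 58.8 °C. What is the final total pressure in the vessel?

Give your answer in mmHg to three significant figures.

2080 mmHg

With V and T fixed, P_i ∝ n_i, so the mole ratios apply directly to partial pressures at 407 °C.
P(O2) required for 2630 mmHg of NO = (1/2) × 2630 = 1315 mmHg; available 2950 mmHg, so NO is limiting.
P(O2) remaining = 2950 − (1/2) × 2630 = 1635 mmHg
P(gaseous products) = (2)/2 × 2630 = 2630 mmHg
P_total at 407 °C = 1635 + 2630 = 4265 mmHg
Scaling to 58.8 °C: P = 4265 × 331.95/680.15 = 2082 mmHg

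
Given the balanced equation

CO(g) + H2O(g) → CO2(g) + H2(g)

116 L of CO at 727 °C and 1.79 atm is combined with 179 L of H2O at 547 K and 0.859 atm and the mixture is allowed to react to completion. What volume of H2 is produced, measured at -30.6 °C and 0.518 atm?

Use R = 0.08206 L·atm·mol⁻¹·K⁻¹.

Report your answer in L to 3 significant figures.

97.2 L

n(CO) = PV/RT = (1.79 × 116) / (0.08206 × 1000.15) = 2.530 mol
n(H2O) = PV/RT = (0.859 × 179) / (0.08206 × 547) = 3.426 mol
For 2.530 mol CO, stoichiometry requires (1/1) × 2.530 = 2.530 mol H2O; 3.426 mol is available, so CO is limiting.
n(H2) = (1/1) × 2.530 = 2.530 mol
V(H2) = nRT/P = 2.530 × 0.08206 × 242.55 / 0.518 = 97.21 L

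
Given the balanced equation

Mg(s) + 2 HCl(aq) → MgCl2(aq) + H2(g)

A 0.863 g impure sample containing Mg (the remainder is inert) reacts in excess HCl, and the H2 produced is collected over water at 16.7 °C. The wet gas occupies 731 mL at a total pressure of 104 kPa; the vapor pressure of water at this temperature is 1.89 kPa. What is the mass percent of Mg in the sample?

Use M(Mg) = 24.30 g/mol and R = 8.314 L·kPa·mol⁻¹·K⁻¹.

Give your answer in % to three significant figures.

P(H2) = 104 − 1.89 = 102.1 kPa
n(H2) = PV/RT = (102.1 × 0.7310) / (8.314 × 289.85) = 0.03097 mol
n(Mg) = (1/1) × 0.03097 = 0.03097 mol
m(Mg) = 0.03097 × 24.30 = 0.7526 g
%Mg = 0.7526 / 0.863 × 100 = 87.21%

87.2 %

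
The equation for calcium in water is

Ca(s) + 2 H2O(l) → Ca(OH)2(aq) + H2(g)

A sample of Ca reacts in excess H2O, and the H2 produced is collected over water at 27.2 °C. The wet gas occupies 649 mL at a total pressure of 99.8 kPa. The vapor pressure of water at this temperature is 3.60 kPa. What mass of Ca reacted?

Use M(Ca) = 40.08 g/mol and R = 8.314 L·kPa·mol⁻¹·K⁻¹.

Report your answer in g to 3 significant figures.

P(H2) = 99.8 − 3.60 = 96.20 kPa
n(H2) = PV/RT = (96.20 × 0.6490) / (8.314 × 300.35) = 0.02500 mol
n(Ca) = (1/1) × 0.02500 = 0.02500 mol
m(Ca) = 0.02500 × 40.08 = 1.002 g

1.00 g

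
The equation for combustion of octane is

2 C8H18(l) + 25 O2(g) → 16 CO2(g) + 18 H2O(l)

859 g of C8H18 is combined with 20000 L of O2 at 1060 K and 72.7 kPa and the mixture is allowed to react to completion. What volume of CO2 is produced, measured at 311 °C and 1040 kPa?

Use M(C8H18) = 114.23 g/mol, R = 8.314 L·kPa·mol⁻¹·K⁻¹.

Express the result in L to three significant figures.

281 L

n(C8H18) = 859 / 114.23 = 7.520 mol
n(O2) = PV/RT = (72.7 × 20000) / (8.314 × 1060) = 165.0 mol
For 7.520 mol C8H18, stoichiometry requires (25/2) × 7.520 = 94.00 mol O2; 165.0 mol is available, so C8H18 is limiting.
n(CO2) = (16/2) × 7.520 = 60.16 mol
V(CO2) = nRT/P = 60.16 × 8.314 × 584.15 / 1040 = 280.9 L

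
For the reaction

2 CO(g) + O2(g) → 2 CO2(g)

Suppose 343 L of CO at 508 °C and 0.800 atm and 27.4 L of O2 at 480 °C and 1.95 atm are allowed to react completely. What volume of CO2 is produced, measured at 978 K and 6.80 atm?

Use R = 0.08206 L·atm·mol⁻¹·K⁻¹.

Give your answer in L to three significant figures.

n(CO) = PV/RT = (0.800 × 343) / (0.08206 × 781.15) = 4.281 mol
n(O2) = PV/RT = (1.95 × 27.4) / (0.08206 × 753.15) = 0.8645 mol
For 4.281 mol CO, stoichiometry requires (1/2) × 4.281 = 2.140 mol O2; 0.8645 mol is available, so O2 is limiting.
n(CO2) = (2/1) × 0.8645 = 1.729 mol
V(CO2) = nRT/P = 1.729 × 0.08206 × 978 / 6.80 = 20.41 L

20.4 L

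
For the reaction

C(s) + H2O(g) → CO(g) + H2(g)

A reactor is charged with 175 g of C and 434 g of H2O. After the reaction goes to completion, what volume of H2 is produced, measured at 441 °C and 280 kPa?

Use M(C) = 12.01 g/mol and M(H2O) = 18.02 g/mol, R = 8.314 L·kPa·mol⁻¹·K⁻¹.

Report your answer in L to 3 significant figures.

309 L

n(C) = 175 / 12.01 = 14.57 mol
n(H2O) = 434 / 18.02 = 24.08 mol
For 14.57 mol C, stoichiometry requires (1/1) × 14.57 = 14.57 mol H2O; 24.08 mol is available, so C is limiting.
n(H2) = (1/1) × 14.57 = 14.57 mol
V(H2) = nRT/P = 14.57 × 8.314 × 714.15 / 280 = 309.0 L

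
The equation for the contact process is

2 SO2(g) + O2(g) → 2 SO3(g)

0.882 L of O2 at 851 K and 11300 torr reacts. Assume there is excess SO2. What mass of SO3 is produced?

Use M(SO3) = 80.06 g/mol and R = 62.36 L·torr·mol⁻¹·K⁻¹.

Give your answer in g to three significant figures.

n(O2) = PV/RT = (11300 × 0.882) / (62.36 × 851) = 0.1878 mol
n(SO3) = (2/1) × 0.1878 = 0.3756 mol
m(SO3) = 0.3756 × 80.06 = 30.07 g

30.1 g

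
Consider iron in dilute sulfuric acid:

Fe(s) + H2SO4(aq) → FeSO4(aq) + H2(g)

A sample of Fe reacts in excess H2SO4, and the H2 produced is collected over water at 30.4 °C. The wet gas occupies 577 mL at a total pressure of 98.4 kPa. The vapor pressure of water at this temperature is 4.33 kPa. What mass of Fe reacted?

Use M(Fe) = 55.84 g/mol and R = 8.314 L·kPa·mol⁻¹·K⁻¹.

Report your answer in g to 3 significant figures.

1.20 g

P(H2) = 98.4 − 4.33 = 94.07 kPa
n(H2) = PV/RT = (94.07 × 0.5770) / (8.314 × 303.55) = 0.02151 mol
n(Fe) = (1/1) × 0.02151 = 0.02151 mol
m(Fe) = 0.02151 × 55.84 = 1.201 g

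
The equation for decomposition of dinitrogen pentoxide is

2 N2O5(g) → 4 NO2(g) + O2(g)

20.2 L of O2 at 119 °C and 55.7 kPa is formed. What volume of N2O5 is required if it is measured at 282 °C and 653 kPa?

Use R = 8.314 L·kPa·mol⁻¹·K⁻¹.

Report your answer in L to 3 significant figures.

4.88 L

n(O2) = PV/RT = (55.7 × 20.2) / (8.314 × 392.15) = 0.3451 mol
n(N2O5) = (2/1) × 0.3451 = 0.6902 mol
V = nRT/P = 0.6902 × 8.314 × 555.15 / 653 = 4.878 L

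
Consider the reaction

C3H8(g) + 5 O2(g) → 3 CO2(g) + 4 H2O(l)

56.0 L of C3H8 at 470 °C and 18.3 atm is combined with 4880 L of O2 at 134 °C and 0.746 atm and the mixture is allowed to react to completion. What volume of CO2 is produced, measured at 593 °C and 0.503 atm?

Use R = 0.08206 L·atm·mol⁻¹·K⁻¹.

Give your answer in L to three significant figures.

n(C3H8) = PV/RT = (18.3 × 56.0) / (0.08206 × 743.15) = 16.80 mol
n(O2) = PV/RT = (0.746 × 4880) / (0.08206 × 407.15) = 109.0 mol
For 16.80 mol C3H8, stoichiometry requires (5/1) × 16.80 = 84.00 mol O2; 109.0 mol is available, so C3H8 is limiting.
n(CO2) = (3/1) × 16.80 = 50.40 mol
V(CO2) = nRT/P = 50.40 × 0.08206 × 866.15 / 0.503 = 7122 L

7120 L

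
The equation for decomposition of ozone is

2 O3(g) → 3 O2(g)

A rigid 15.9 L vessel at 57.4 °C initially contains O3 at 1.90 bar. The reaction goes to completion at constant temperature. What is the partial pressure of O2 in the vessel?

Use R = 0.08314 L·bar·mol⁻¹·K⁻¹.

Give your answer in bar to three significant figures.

n(O3)₀ = PV/RT = (1.90 × 15.9) / (0.08314 × 330.55) = 1.099 mol
n(O2) = (3/2) × 1.099 = 1.648 mol
P(O2) = nRT/V = 1.648 × 0.08314 × 330.55 / 15.9 = 2.848 bar

2.85 bar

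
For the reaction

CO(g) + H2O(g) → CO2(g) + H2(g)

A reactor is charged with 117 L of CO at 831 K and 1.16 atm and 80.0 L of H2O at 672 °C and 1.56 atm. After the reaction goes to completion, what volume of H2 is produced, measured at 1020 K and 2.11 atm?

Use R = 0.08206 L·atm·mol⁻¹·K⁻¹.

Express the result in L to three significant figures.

n(CO) = PV/RT = (1.16 × 117) / (0.08206 × 831) = 1.990 mol
n(H2O) = PV/RT = (1.56 × 80.0) / (0.08206 × 945.15) = 1.609 mol
For 1.990 mol CO, stoichiometry requires (1/1) × 1.990 = 1.990 mol H2O; 1.609 mol is available, so H2O is limiting.
n(H2) = (1/1) × 1.609 = 1.609 mol
V(H2) = nRT/P = 1.609 × 0.08206 × 1020 / 2.11 = 63.83 L

63.8 L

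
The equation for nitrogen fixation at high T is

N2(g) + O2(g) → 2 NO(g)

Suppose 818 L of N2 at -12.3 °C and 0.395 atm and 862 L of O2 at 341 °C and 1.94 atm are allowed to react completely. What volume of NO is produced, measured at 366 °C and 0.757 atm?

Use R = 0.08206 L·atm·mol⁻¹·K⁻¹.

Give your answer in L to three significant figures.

n(N2) = PV/RT = (0.395 × 818) / (0.08206 × 260.85) = 15.09 mol
n(O2) = PV/RT = (1.94 × 862) / (0.08206 × 614.15) = 33.18 mol
For 15.09 mol N2, stoichiometry requires (1/1) × 15.09 = 15.09 mol O2; 33.18 mol is available, so N2 is limiting.
n(NO) = (2/1) × 15.09 = 30.18 mol
V(NO) = nRT/P = 30.18 × 0.08206 × 639.15 / 0.757 = 2091 L

2090 L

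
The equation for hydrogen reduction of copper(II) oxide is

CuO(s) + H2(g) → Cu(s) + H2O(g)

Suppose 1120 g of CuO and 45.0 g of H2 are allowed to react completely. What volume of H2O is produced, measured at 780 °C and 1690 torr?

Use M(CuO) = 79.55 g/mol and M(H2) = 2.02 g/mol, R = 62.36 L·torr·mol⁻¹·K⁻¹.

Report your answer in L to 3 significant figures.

n(CuO) = 1120 / 79.55 = 14.08 mol
n(H2) = 45.0 / 2.02 = 22.28 mol
For 14.08 mol CuO, stoichiometry requires (1/1) × 14.08 = 14.08 mol H2; 22.28 mol is available, so CuO is limiting.
n(H2O) = (1/1) × 14.08 = 14.08 mol
V(H2O) = nRT/P = 14.08 × 62.36 × 1053.15 / 1690 = 547.2 L

547 L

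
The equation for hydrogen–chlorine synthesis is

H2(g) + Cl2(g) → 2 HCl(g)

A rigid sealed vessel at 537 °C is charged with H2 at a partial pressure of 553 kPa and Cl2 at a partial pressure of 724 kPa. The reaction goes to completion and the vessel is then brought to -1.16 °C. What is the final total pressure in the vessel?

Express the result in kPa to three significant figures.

429 kPa

With V and T fixed, P_i ∝ n_i, so the mole ratios apply directly to partial pressures at 537 °C.
P(Cl2) required for 553 kPa of H2 = (1/1) × 553 = 553.0 kPa; available 724 kPa, so H2 is limiting.
P(Cl2) remaining = 724 − (1/1) × 553 = 171.0 kPa
P(gaseous products) = (2)/1 × 553 = 1106 kPa
P_total at 537 °C = 171.0 + 1106 = 1277 kPa
Scaling to -1.16 °C: P = 1277 × 271.99/810.15 = 428.7 kPa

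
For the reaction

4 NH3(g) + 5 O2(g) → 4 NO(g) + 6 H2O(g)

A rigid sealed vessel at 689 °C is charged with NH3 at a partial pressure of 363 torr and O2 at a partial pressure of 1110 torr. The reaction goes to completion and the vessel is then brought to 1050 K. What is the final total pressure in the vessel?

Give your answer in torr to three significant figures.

1710 torr

With V and T fixed, P_i ∝ n_i, so the mole ratios apply directly to partial pressures at 689 °C.
P(O2) required for 363 torr of NH3 = (5/4) × 363 = 453.8 torr; available 1110 torr, so NH3 is limiting.
P(O2) remaining = 1110 − (5/4) × 363 = 656.2 torr
P(gaseous products) = (4+6)/4 × 363 = 907.5 torr
P_total at 689 °C = 656.2 + 907.5 = 1564 torr
Scaling to 1050 K: P = 1564 × 1050/962.15 = 1707 torr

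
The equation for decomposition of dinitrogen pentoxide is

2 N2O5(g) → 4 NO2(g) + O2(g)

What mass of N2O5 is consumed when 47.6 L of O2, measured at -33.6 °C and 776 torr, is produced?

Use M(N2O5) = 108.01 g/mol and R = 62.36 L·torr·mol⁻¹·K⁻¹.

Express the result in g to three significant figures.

534 g

n(O2) = PV/RT = (776 × 47.6) / (62.36 × 239.55) = 2.473 mol
n(N2O5) = (2/1) × 2.473 = 4.946 mol
m(N2O5) = 4.946 × 108.01 = 534.2 g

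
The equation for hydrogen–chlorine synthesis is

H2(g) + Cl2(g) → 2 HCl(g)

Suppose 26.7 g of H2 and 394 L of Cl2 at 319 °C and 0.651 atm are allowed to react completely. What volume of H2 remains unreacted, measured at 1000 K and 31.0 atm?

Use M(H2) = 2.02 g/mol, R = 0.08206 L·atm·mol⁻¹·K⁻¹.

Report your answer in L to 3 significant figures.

21.0 L

n(H2) = 26.7 / 2.02 = 13.22 mol
n(Cl2) = PV/RT = (0.651 × 394) / (0.08206 × 592.15) = 5.279 mol
For 13.22 mol H2, stoichiometry requires (1/1) × 13.22 = 13.22 mol Cl2; 5.279 mol is available, so Cl2 is limiting.
n(H2) consumed = (1/1) × 5.279 = 5.279 mol; remaining = 13.22 − 5.279 = 7.941 mol
V(H2) = nRT/P = 7.941 × 0.08206 × 1000 / 31.0 = 21.02 L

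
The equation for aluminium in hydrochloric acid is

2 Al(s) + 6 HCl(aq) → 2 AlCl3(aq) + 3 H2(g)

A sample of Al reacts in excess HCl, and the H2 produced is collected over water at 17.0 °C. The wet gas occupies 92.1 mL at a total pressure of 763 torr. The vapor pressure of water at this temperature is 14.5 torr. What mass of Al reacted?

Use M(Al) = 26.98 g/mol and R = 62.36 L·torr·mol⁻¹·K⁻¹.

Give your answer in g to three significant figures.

0.0685 g

P(H2) = 763 − 14.5 = 748.5 torr
n(H2) = PV/RT = (748.5 × 0.09210) / (62.36 × 290.15) = 0.003810 mol
n(Al) = (2/3) × 0.003810 = 0.002540 mol
m(Al) = 0.002540 × 26.98 = 0.06853 g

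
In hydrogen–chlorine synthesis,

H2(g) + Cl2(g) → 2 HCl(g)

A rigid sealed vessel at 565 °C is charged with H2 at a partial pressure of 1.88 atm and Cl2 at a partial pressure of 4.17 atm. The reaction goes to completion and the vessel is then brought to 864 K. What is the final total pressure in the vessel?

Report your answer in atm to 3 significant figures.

At constant V, partial pressures at 565 °C are proportional to moles, so apply stoichiometry directly to pressures.
P(Cl2) required for 1.88 atm of H2 = (1/1) × 1.88 = 1.880 atm; available 4.17 atm, so H2 is limiting.
P(Cl2) remaining = 4.17 − (1/1) × 1.88 = 2.290 atm
P(gaseous products) = (2)/1 × 1.88 = 3.760 atm
P_total at 565 °C = 2.290 + 3.760 = 6.050 atm
Scaling to 864 K: P = 6.050 × 864/838.15 = 6.237 atm

6.24 atm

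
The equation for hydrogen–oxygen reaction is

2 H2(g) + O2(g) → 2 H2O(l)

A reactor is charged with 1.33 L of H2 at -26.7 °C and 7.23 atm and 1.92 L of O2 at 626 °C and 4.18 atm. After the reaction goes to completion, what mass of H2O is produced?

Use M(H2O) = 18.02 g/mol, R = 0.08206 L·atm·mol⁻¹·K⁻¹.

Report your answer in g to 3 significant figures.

n(H2) = PV/RT = (7.23 × 1.33) / (0.08206 × 246.45) = 0.4755 mol
n(O2) = PV/RT = (4.18 × 1.92) / (0.08206 × 899.15) = 0.1088 mol
For 0.4755 mol H2, stoichiometry requires (1/2) × 0.4755 = 0.2377 mol O2; 0.1088 mol is available, so O2 is limiting.
n(H2O) = (2/1) × 0.1088 = 0.2176 mol
m(H2O) = 0.2176 × 18.02 = 3.921 g

3.92 g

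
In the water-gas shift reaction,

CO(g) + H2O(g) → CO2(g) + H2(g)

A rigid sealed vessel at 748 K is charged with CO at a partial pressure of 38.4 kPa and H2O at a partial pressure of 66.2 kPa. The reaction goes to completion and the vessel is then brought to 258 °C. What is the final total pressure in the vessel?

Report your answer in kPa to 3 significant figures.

Because the vessel is rigid and T is held at 748 K, work the stoichiometry in partial pressures (P_i = n_iRT/V).
P(H2O) required for 38.4 kPa of CO = (1/1) × 38.4 = 38.40 kPa; available 66.2 kPa, so CO is limiting.
P(H2O) remaining = 66.2 − (1/1) × 38.4 = 27.80 kPa
P(gaseous products) = (1+1)/1 × 38.4 = 76.80 kPa
P_total at 748 K = 27.80 + 76.80 = 104.6 kPa
Scaling to 258 °C: P = 104.6 × 531.15/748 = 74.28 kPa

74.3 kPa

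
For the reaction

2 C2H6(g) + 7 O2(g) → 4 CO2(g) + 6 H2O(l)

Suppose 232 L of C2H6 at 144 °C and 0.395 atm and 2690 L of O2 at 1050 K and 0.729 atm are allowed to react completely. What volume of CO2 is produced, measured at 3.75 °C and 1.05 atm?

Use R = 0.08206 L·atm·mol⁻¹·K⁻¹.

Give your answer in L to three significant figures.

n(C2H6) = PV/RT = (0.395 × 232) / (0.08206 × 417.15) = 2.677 mol
n(O2) = PV/RT = (0.729 × 2690) / (0.08206 × 1050) = 22.76 mol
For 2.677 mol C2H6, stoichiometry requires (7/2) × 2.677 = 9.370 mol O2; 22.76 mol is available, so C2H6 is limiting.
n(CO2) = (4/2) × 2.677 = 5.354 mol
V(CO2) = nRT/P = 5.354 × 0.08206 × 276.9 / 1.05 = 115.9 L

116 L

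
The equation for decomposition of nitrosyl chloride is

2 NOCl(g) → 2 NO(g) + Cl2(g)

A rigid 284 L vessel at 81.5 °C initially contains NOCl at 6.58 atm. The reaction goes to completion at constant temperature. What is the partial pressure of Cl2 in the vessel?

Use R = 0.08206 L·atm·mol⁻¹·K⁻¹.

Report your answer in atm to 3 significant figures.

3.29 atm

n(NOCl)₀ = PV/RT = (6.58 × 284) / (0.08206 × 354.65) = 64.21 mol
n(Cl2) = (1/2) × 64.21 = 32.10 mol
P(Cl2) = nRT/V = 32.10 × 0.08206 × 354.65 / 284 = 3.289 atm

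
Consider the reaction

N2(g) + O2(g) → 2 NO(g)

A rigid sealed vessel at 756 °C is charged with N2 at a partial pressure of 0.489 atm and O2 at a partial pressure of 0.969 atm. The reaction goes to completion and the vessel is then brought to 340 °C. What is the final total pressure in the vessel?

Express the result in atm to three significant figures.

0.869 atm

At constant V, partial pressures at 756 °C are proportional to moles, so apply stoichiometry directly to pressures.
P(O2) required for 0.489 atm of N2 = (1/1) × 0.489 = 0.4890 atm; available 0.969 atm, so N2 is limiting.
P(O2) remaining = 0.969 − (1/1) × 0.489 = 0.4800 atm
P(gaseous products) = (2)/1 × 0.489 = 0.9780 atm
P_total at 756 °C = 0.4800 + 0.9780 = 1.458 atm
Scaling to 340 °C: P = 1.458 × 613.15/1029.15 = 0.8687 atm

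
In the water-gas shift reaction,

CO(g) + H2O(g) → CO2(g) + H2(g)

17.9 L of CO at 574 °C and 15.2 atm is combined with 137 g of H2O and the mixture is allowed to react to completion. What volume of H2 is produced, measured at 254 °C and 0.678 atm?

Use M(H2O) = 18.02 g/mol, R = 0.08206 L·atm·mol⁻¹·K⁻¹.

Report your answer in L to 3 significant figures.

250 L

n(CO) = PV/RT = (15.2 × 17.9) / (0.08206 × 847.15) = 3.914 mol
n(H2O) = 137 / 18.02 = 7.603 mol
For 3.914 mol CO, stoichiometry requires (1/1) × 3.914 = 3.914 mol H2O; 7.603 mol is available, so CO is limiting.
n(H2) = (1/1) × 3.914 = 3.914 mol
V(H2) = nRT/P = 3.914 × 0.08206 × 527.15 / 0.678 = 249.7 L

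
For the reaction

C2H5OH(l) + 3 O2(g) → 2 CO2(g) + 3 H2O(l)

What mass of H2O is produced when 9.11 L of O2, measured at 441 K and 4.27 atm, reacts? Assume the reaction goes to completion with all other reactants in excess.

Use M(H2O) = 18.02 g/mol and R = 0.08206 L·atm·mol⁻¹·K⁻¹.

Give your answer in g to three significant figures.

19.4 g

n(O2) = PV/RT = (4.27 × 9.11) / (0.08206 × 441) = 1.075 mol
n(H2O) = (3/3) × 1.075 = 1.075 mol
m(H2O) = 1.075 × 18.02 = 19.37 g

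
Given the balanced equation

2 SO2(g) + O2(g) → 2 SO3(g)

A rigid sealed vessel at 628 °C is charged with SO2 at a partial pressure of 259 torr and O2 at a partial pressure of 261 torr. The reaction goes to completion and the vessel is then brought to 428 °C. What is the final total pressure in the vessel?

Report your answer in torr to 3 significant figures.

At constant V, partial pressures at 628 °C are proportional to moles, so apply stoichiometry directly to pressures.
P(O2) required for 259 torr of SO2 = (1/2) × 259 = 129.5 torr; available 261 torr, so SO2 is limiting.
P(O2) remaining = 261 − (1/2) × 259 = 131.5 torr
P(gaseous products) = (2)/2 × 259 = 259.0 torr
P_total at 628 °C = 131.5 + 259.0 = 390.5 torr
Scaling to 428 °C: P = 390.5 × 701.15/901.15 = 303.8 torr

304 torr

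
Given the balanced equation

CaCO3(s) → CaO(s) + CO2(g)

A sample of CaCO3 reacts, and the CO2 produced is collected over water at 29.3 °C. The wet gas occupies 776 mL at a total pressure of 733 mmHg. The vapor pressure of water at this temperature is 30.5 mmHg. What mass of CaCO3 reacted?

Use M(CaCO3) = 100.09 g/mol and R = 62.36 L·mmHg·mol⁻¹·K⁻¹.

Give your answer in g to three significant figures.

2.89 g

P(CO2) = 733 − 30.5 = 702.5 mmHg
n(CO2) = PV/RT = (702.5 × 0.7760) / (62.36 × 302.45) = 0.02890 mol
n(CaCO3) = (1/1) × 0.02890 = 0.02890 mol
m(CaCO3) = 0.02890 × 100.09 = 2.893 g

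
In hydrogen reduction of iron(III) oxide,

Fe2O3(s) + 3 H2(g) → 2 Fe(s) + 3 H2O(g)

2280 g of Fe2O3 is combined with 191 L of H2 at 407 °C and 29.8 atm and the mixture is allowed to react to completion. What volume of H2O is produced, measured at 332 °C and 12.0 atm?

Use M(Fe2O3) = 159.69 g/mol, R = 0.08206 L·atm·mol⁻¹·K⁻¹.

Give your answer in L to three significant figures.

n(Fe2O3) = 2280 / 159.69 = 14.28 mol
n(H2) = PV/RT = (29.8 × 191) / (0.08206 × 680.15) = 102.0 mol
For 14.28 mol Fe2O3, stoichiometry requires (3/1) × 14.28 = 42.84 mol H2; 102.0 mol is available, so Fe2O3 is limiting.
n(H2O) = (3/1) × 14.28 = 42.84 mol
V(H2O) = nRT/P = 42.84 × 0.08206 × 605.15 / 12.0 = 177.3 L

177 L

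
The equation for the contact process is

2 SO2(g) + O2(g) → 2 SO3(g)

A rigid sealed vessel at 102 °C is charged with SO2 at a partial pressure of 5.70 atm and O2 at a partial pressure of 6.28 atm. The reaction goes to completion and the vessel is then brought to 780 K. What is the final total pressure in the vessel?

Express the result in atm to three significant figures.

At constant V, partial pressures at 102 °C are proportional to moles, so apply stoichiometry directly to pressures.
P(O2) required for 5.70 atm of SO2 = (1/2) × 5.70 = 2.850 atm; available 6.28 atm, so SO2 is limiting.
P(O2) remaining = 6.28 − (1/2) × 5.70 = 3.430 atm
P(gaseous products) = (2)/2 × 5.70 = 5.700 atm
P_total at 102 °C = 3.430 + 5.700 = 9.130 atm
Scaling to 780 K: P = 9.130 × 780/375.15 = 18.98 atm

19.0 atm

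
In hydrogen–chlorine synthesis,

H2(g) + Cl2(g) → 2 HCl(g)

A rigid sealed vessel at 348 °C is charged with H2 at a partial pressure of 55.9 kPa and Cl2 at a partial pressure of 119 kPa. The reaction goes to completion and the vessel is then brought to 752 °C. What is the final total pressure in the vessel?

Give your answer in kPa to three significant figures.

At constant V, partial pressures at 348 °C are proportional to moles, so apply stoichiometry directly to pressures.
P(Cl2) required for 55.9 kPa of H2 = (1/1) × 55.9 = 55.90 kPa; available 119 kPa, so H2 is limiting.
P(Cl2) remaining = 119 − (1/1) × 55.9 = 63.10 kPa
P(gaseous products) = (2)/1 × 55.9 = 111.8 kPa
P_total at 348 °C = 63.10 + 111.8 = 174.9 kPa
Scaling to 752 °C: P = 174.9 × 1025.15/621.15 = 288.7 kPa

289 kPa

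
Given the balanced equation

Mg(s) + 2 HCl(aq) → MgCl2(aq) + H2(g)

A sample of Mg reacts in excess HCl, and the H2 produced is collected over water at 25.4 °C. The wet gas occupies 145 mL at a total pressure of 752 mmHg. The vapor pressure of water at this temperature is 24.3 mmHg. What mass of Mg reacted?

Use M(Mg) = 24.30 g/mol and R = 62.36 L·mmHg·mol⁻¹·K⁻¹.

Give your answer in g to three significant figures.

P(H2) = 752 − 24.3 = 727.7 mmHg
n(H2) = PV/RT = (727.7 × 0.1450) / (62.36 × 298.55) = 0.005668 mol
n(Mg) = (1/1) × 0.005668 = 0.005668 mol
m(Mg) = 0.005668 × 24.30 = 0.1377 g

0.138 g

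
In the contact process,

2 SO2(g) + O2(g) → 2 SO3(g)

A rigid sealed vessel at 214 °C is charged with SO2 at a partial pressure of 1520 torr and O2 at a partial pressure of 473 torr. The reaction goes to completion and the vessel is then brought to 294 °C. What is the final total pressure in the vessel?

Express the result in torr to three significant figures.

1770 torr

With V and T fixed, P_i ∝ n_i, so the mole ratios apply directly to partial pressures at 214 °C.
P(O2) required for 1520 torr of SO2 = (1/2) × 1520 = 760.0 torr; available 473 torr, so O2 is limiting.
P(SO2) remaining = 1520 − (2/1) × 473 = 574.0 torr
P(gaseous products) = (2)/1 × 473 = 946.0 torr
P_total at 214 °C = 574.0 + 946.0 = 1520 torr
Scaling to 294 °C: P = 1520 × 567.15/487.15 = 1770 torr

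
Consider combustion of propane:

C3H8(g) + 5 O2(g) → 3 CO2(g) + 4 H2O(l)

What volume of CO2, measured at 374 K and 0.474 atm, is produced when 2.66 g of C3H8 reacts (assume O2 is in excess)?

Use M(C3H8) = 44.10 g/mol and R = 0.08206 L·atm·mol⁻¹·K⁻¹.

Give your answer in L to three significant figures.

n(C3H8) = 2.660 / 44.10 = 0.06032 mol
n(CO2) = (3/1) × 0.06032 = 0.1810 mol
V = nRT/P = 0.1810 × 0.08206 × 374 / 0.474 = 11.72 L

11.7 L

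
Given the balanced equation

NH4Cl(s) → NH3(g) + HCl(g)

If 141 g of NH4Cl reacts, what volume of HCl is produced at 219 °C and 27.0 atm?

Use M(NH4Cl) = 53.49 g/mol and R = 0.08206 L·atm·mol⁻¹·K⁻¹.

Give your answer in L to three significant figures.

n(NH4Cl) = 141.0 / 53.49 = 2.636 mol
n(HCl) = (1/1) × 2.636 = 2.636 mol
V = nRT/P = 2.636 × 0.08206 × 492.15 / 27.0 = 3.943 L

3.94 L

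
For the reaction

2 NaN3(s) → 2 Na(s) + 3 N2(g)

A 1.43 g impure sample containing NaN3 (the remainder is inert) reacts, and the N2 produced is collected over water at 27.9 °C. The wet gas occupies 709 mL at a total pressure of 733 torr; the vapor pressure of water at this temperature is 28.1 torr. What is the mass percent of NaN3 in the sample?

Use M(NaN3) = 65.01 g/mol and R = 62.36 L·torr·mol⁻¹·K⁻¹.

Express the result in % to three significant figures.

P(N2) = 733 − 28.1 = 704.9 torr
n(N2) = PV/RT = (704.9 × 0.7090) / (62.36 × 301.05) = 0.02662 mol
n(NaN3) = (2/3) × 0.02662 = 0.01775 mol
m(NaN3) = 0.01775 × 65.01 = 1.154 g
%NaN3 = 1.154 / 1.43 × 100 = 80.70%

80.7 %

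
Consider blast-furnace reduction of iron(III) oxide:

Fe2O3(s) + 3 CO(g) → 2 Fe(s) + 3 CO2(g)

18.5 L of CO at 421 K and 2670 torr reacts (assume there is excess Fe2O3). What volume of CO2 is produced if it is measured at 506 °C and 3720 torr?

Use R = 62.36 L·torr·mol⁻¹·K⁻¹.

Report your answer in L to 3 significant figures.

24.6 L

n(CO) = PV/RT = (2670 × 18.5) / (62.36 × 421) = 1.881 mol
n(CO2) = (3/3) × 1.881 = 1.881 mol
V = nRT/P = 1.881 × 62.36 × 779.15 / 3720 = 24.57 L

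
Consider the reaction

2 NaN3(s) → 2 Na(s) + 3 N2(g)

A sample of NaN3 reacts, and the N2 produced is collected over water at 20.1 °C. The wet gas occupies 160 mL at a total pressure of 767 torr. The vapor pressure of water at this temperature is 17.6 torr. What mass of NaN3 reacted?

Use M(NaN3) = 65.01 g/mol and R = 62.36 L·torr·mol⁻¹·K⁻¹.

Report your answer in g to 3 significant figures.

0.284 g

P(N2) = 767 − 17.6 = 749.4 torr
n(N2) = PV/RT = (749.4 × 0.1600) / (62.36 × 293.25) = 0.006557 mol
n(NaN3) = (2/3) × 0.006557 = 0.004371 mol
m(NaN3) = 0.004371 × 65.01 = 0.2842 g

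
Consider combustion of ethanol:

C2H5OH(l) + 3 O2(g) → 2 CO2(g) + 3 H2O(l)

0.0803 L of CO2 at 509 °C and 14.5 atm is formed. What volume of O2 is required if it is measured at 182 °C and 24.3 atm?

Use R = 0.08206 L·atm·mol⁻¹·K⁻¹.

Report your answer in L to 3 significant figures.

0.0418 L

n(CO2) = PV/RT = (14.5 × 0.0803) / (0.08206 × 782.15) = 0.01814 mol
n(O2) = (3/2) × 0.01814 = 0.02721 mol
V = nRT/P = 0.02721 × 0.08206 × 455.15 / 24.3 = 0.04182 L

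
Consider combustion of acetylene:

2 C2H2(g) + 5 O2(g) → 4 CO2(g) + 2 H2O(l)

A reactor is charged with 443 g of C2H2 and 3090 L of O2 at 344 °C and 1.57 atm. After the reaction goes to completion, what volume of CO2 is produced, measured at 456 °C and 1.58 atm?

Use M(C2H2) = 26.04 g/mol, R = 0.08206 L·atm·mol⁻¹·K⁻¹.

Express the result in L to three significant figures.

1290 L

n(C2H2) = 443 / 26.04 = 17.01 mol
n(O2) = PV/RT = (1.57 × 3090) / (0.08206 × 617.15) = 95.79 mol
For 17.01 mol C2H2, stoichiometry requires (5/2) × 17.01 = 42.53 mol O2; 95.79 mol is available, so C2H2 is limiting.
n(CO2) = (4/2) × 17.01 = 34.02 mol
V(CO2) = nRT/P = 34.02 × 0.08206 × 729.15 / 1.58 = 1288 L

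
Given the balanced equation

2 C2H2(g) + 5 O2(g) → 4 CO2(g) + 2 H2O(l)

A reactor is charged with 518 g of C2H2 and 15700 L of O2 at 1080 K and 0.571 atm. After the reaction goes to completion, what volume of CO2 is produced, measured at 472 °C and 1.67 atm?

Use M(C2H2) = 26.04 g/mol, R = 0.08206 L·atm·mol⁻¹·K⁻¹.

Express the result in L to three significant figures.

1460 L

n(C2H2) = 518 / 26.04 = 19.89 mol
n(O2) = PV/RT = (0.571 × 15700) / (0.08206 × 1080) = 101.2 mol
For 19.89 mol C2H2, stoichiometry requires (5/2) × 19.89 = 49.73 mol O2; 101.2 mol is available, so C2H2 is limiting.
n(CO2) = (4/2) × 19.89 = 39.78 mol
V(CO2) = nRT/P = 39.78 × 0.08206 × 745.15 / 1.67 = 1457 L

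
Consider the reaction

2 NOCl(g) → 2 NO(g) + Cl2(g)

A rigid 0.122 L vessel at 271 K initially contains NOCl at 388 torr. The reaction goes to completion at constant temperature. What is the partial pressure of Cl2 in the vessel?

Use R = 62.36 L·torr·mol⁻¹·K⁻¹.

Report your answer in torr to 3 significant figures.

194 torr

n(NOCl)₀ = PV/RT = (388 × 0.122) / (62.36 × 271) = 0.002801 mol
n(Cl2) = (1/2) × 0.002801 = 0.001401 mol
P(Cl2) = nRT/V = 0.001401 × 62.36 × 271 / 0.122 = 194.1 torr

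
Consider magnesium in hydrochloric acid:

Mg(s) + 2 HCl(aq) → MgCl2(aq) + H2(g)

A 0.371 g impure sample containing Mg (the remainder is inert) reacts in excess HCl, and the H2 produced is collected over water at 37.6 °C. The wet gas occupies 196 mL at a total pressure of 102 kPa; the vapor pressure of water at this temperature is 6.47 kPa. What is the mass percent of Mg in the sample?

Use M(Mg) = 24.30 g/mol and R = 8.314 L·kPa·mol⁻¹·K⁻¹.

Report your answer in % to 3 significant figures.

47.5 %

P(H2) = 102 − 6.47 = 95.53 kPa
n(H2) = PV/RT = (95.53 × 0.1960) / (8.314 × 310.75) = 0.007247 mol
n(Mg) = (1/1) × 0.007247 = 0.007247 mol
m(Mg) = 0.007247 × 24.30 = 0.1761 g
%Mg = 0.1761 / 0.371 × 100 = 47.47%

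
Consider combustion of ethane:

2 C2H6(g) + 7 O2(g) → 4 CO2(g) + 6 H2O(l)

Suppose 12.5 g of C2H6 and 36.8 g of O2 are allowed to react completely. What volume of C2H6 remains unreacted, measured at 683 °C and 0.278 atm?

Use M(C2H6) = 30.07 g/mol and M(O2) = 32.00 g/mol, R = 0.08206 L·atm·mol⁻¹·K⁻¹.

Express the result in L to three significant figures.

24.6 L

n(C2H6) = 12.5 / 30.07 = 0.4157 mol
n(O2) = 36.8 / 32.00 = 1.150 mol
For 0.4157 mol C2H6, stoichiometry requires (7/2) × 0.4157 = 1.455 mol O2; 1.150 mol is available, so O2 is limiting.
n(C2H6) consumed = (2/7) × 1.150 = 0.3286 mol; remaining = 0.4157 − 0.3286 = 0.08710 mol
V(C2H6) = nRT/P = 0.08710 × 0.08206 × 956.15 / 0.278 = 24.58 L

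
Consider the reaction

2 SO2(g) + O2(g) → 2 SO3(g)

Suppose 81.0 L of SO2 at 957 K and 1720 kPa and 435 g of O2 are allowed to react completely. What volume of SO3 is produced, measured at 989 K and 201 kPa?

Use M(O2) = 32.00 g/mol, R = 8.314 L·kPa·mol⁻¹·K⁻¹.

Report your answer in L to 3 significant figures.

716 L

n(SO2) = PV/RT = (1720 × 81.0) / (8.314 × 957) = 17.51 mol
n(O2) = 435 / 32.00 = 13.59 mol
For 17.51 mol SO2, stoichiometry requires (1/2) × 17.51 = 8.755 mol O2; 13.59 mol is available, so SO2 is limiting.
n(SO3) = (2/2) × 17.51 = 17.51 mol
V(SO3) = nRT/P = 17.51 × 8.314 × 989 / 201 = 716.3 L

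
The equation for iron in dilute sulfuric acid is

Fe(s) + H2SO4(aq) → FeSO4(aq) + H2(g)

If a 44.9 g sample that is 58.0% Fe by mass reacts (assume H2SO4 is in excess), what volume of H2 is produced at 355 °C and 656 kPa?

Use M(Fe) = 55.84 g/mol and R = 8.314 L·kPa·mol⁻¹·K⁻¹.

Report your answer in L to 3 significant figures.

mass of Fe = 44.9 × 58.0/100 = 26.04 g
n(Fe) = 26.04 / 55.84 = 0.4663 mol
n(H2) = (1/1) × 0.4663 = 0.4663 mol
V = nRT/P = 0.4663 × 8.314 × 628.15 / 656 = 3.712 L

3.71 L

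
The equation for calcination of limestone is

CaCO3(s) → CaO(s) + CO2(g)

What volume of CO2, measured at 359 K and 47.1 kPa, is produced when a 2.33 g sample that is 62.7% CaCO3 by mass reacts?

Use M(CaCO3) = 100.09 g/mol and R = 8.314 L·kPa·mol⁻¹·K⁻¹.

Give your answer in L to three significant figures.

mass of CaCO3 = 2.33 × 62.7/100 = 1.461 g
n(CaCO3) = 1.461 / 100.09 = 0.01460 mol
n(CO2) = (1/1) × 0.01460 = 0.01460 mol
V = nRT/P = 0.01460 × 8.314 × 359 / 47.1 = 0.9252 L

0.925 L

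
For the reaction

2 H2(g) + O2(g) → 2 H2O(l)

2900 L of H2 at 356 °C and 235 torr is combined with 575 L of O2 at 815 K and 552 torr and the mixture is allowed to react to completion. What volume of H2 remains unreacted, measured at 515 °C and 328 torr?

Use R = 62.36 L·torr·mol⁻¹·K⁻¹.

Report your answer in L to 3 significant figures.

n(H2) = PV/RT = (235 × 2900) / (62.36 × 629.15) = 17.37 mol
n(O2) = PV/RT = (552 × 575) / (62.36 × 815) = 6.245 mol
For 17.37 mol H2, stoichiometry requires (1/2) × 17.37 = 8.685 mol O2; 6.245 mol is available, so O2 is limiting.
n(H2) consumed = (2/1) × 6.245 = 12.49 mol; remaining = 17.37 − 12.49 = 4.880 mol
V(H2) = nRT/P = 4.880 × 62.36 × 788.15 / 328 = 731.2 L

731 L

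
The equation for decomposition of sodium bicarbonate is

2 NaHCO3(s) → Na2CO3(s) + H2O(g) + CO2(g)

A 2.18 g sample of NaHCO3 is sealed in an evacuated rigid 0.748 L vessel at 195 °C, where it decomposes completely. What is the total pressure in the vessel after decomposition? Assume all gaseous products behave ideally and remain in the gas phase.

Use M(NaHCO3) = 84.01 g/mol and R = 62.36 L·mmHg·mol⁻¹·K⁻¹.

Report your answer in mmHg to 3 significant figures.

1010 mmHg

n(NaHCO3) = 2.18 / 84.01 = 0.02595 mol
n(gas produced) = (2/2) × 0.02595 = 0.02595 mol
P = nRT/V = 0.02595 × 62.36 × 468.15 / 0.748 = 1013 mmHg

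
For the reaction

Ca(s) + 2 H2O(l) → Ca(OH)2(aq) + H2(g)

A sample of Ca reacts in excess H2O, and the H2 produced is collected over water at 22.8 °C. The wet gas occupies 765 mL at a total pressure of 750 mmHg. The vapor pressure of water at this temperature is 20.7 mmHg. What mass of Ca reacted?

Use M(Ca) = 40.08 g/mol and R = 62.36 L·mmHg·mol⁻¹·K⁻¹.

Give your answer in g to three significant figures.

1.21 g

P(H2) = 750 − 20.7 = 729.3 mmHg
n(H2) = PV/RT = (729.3 × 0.7650) / (62.36 × 295.95) = 0.03023 mol
n(Ca) = (1/1) × 0.03023 = 0.03023 mol
m(Ca) = 0.03023 × 40.08 = 1.212 g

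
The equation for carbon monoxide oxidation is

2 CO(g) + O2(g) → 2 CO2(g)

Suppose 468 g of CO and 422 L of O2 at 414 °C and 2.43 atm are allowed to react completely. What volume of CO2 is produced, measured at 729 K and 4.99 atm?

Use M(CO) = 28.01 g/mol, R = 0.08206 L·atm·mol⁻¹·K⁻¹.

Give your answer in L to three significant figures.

200 L

n(CO) = 468 / 28.01 = 16.71 mol
n(O2) = PV/RT = (2.43 × 422) / (0.08206 × 687.15) = 18.19 mol
For 16.71 mol CO, stoichiometry requires (1/2) × 16.71 = 8.355 mol O2; 18.19 mol is available, so CO is limiting.
n(CO2) = (2/2) × 16.71 = 16.71 mol
V(CO2) = nRT/P = 16.71 × 0.08206 × 729 / 4.99 = 200.3 L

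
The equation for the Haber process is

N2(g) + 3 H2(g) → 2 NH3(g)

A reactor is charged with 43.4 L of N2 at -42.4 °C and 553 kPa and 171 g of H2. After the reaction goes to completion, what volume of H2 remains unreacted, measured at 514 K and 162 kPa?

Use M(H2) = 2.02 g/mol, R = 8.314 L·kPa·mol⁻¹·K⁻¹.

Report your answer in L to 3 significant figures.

n(N2) = PV/RT = (553 × 43.4) / (8.314 × 230.75) = 12.51 mol
n(H2) = 171 / 2.02 = 84.65 mol
For 12.51 mol N2, stoichiometry requires (3/1) × 12.51 = 37.53 mol H2; 84.65 mol is available, so N2 is limiting.
n(H2) consumed = (3/1) × 12.51 = 37.53 mol; remaining = 84.65 − 37.53 = 47.12 mol
V(H2) = nRT/P = 47.12 × 8.314 × 514 / 162 = 1243 L

1240 L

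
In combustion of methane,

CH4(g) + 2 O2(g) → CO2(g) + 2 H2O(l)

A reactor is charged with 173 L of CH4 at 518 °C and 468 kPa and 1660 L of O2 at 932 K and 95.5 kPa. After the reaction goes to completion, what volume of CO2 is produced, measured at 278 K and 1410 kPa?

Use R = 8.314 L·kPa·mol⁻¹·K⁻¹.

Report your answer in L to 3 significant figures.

n(CH4) = PV/RT = (468 × 173) / (8.314 × 791.15) = 12.31 mol
n(O2) = PV/RT = (95.5 × 1660) / (8.314 × 932) = 20.46 mol
For 12.31 mol CH4, stoichiometry requires (2/1) × 12.31 = 24.62 mol O2; 20.46 mol is available, so O2 is limiting.
n(CO2) = (1/2) × 20.46 = 10.23 mol
V(CO2) = nRT/P = 10.23 × 8.314 × 278 / 1410 = 16.77 L

16.8 L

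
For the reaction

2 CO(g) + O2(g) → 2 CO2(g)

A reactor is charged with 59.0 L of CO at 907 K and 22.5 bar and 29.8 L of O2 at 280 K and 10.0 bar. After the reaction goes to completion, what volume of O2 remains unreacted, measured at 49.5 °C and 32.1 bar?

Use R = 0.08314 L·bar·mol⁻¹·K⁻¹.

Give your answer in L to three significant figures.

n(CO) = PV/RT = (22.5 × 59.0) / (0.08314 × 907) = 17.60 mol
n(O2) = PV/RT = (10.0 × 29.8) / (0.08314 × 280) = 12.80 mol
For 17.60 mol CO, stoichiometry requires (1/2) × 17.60 = 8.800 mol O2; 12.80 mol is available, so CO is limiting.
n(O2) consumed = (1/2) × 17.60 = 8.800 mol; remaining = 12.80 − 8.800 = 4.000 mol
V(O2) = nRT/P = 4.000 × 0.08314 × 322.65 / 32.1 = 3.343 L

3.34 L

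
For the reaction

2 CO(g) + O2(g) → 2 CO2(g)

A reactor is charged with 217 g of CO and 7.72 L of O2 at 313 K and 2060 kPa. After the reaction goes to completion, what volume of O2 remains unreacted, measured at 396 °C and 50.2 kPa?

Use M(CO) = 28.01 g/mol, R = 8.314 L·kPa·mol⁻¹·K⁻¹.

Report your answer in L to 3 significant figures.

248 L

n(CO) = 217 / 28.01 = 7.747 mol
n(O2) = PV/RT = (2060 × 7.72) / (8.314 × 313) = 6.111 mol
For 7.747 mol CO, stoichiometry requires (1/2) × 7.747 = 3.873 mol O2; 6.111 mol is available, so CO is limiting.
n(O2) consumed = (1/2) × 7.747 = 3.873 mol; remaining = 6.111 − 3.873 = 2.238 mol
V(O2) = nRT/P = 2.238 × 8.314 × 669.15 / 50.2 = 248.0 L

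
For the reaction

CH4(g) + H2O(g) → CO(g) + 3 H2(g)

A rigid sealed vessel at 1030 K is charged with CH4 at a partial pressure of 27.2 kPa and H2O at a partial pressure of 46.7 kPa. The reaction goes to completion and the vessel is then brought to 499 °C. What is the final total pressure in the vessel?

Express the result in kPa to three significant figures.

Because the vessel is rigid and T is held at 1030 K, work the stoichiometry in partial pressures (P_i = n_iRT/V).
P(H2O) required for 27.2 kPa of CH4 = (1/1) × 27.2 = 27.20 kPa; available 46.7 kPa, so CH4 is limiting.
P(H2O) remaining = 46.7 − (1/1) × 27.2 = 19.50 kPa
P(gaseous products) = (1+3)/1 × 27.2 = 108.8 kPa
P_total at 1030 K = 19.50 + 108.8 = 128.3 kPa
Scaling to 499 °C: P = 128.3 × 772.15/1030 = 96.18 kPa

96.2 kPa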